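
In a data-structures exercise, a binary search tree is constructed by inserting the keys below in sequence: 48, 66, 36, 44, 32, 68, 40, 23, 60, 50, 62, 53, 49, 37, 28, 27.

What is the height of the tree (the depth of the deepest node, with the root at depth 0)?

5

Insert 48: tree is empty, so 48 becomes the root.
Insert 66: 66 > 48 → go right. Place as right child of 48.
Insert 36: 36 < 48 → go left. Place as left child of 48.
Insert 44: 44 < 48 → go left; 44 > 36 → go right. Place as right child of 36.
Insert 32: 32 < 48 → go left; 32 < 36 → go left. Place as left child of 36.
Insert 68: 68 > 48 → go right; 68 > 66 → go right. Place as right child of 66.
Insert 40: 40 < 48 → go left; 40 > 36 → go right; 40 < 44 → go left. Place as left child of 44.
Insert 23: 23 < 48 → go left; 23 < 36 → go left; 23 < 32 → go left. Place as left child of 32.
Insert 60: 60 > 48 → go right; 60 < 66 → go left. Place as left child of 66.
Insert 50: 50 > 48 → go right; 50 < 66 → go left; 50 < 60 → go left. Place as left child of 60.
Insert 62: 62 > 48 → go right; 62 < 66 → go left; 62 > 60 → go right. Place as right child of 60.
Insert 53: 53 > 48 → go right; 53 < 66 → go left; 53 < 60 → go left; 53 > 50 → go right. Place as right child of 50.
Insert 49: 49 > 48 → go right; 49 < 66 → go left; 49 < 60 → go left; 49 < 50 → go left. Place as left child of 50.
Insert 37: 37 < 48 → go left; 37 > 36 → go right; 37 < 44 → go left; 37 < 40 → go left. Place as left child of 40.
Insert 28: 28 < 48 → go left; 28 < 36 → go left; 28 < 32 → go left; 28 > 23 → go right. Place as right child of 23.
Insert 27: 27 < 48 → go left; 27 < 36 → go left; 27 < 32 → go left; 27 > 23 → go right; 27 < 28 → go left. Place as left child of 28.

The deepest node is 27 at depth 5.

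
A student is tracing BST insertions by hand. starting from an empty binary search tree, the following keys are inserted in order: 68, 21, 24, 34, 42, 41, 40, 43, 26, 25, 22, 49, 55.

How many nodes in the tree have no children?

68: root
21: left child of 68 (depth 1)
24: right child of 21 (depth 2)
34: right child of 24 (depth 3)
42: right child of 34 (depth 4)
41: left child of 42 (depth 5)
40: left child of 41 (depth 6)
43: right child of 42 (depth 5)
26: left child of 34 (depth 4)
25: left child of 26 (depth 5)
22: left child of 24 (depth 3)
49: right child of 43 (depth 6)
55: right child of 49 (depth 7)

Leaves: 22, 25, 40, 55 — 4 in total.

4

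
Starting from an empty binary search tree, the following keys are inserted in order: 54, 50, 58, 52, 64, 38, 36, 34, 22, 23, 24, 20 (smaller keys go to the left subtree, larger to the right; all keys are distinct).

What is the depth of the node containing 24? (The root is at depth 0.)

Insert 54: tree is empty, so 54 becomes the root.
Insert 50: 50 < 54 → go left. Place as left child of 54.
Insert 58: 58 > 54 → go right. Place as right child of 54.
Insert 52: 52 < 54 → go left; 52 > 50 → go right. Place as right child of 50.
Insert 64: 64 > 54 → go right; 64 > 58 → go right. Place as right child of 58.
Insert 38: 38 < 54 → go left; 38 < 50 → go left. Place as left child of 50.
Insert 36: 36 < 54 → go left; 36 < 50 → go left; 36 < 38 → go left. Place as left child of 38.
Insert 34: 34 < 54 → go left; 34 < 50 → go left; 34 < 38 → go left; 34 < 36 → go left. Place as left child of 36.
Insert 22: 22 < 54 → go left; 22 < 50 → go left; 22 < 38 → go left; 22 < 36 → go left; 22 < 34 → go left. Place as left child of 34.
Insert 23: 23 < 54 → go left; 23 < 50 → go left; 23 < 38 → go left; 23 < 36 → go left; 23 < 34 → go left; 23 > 22 → go right. Place as right child of 22.
Insert 24: 24 < 54 → go left; 24 < 50 → go left; 24 < 38 → go left; 24 < 36 → go left; 24 < 34 → go left; 24 > 22 → go right; 24 > 23 → go right. Place as right child of 23.
Insert 20: 20 < 54 → go left; 20 < 50 → go left; 20 < 38 → go left; 20 < 36 → go left; 20 < 34 → go left; 20 < 22 → go left. Place as left child of 22.

Path to 24: 54 → 50 → 38 → 36 → 34 → 22 → 23 → 24, which is 7 edges.

7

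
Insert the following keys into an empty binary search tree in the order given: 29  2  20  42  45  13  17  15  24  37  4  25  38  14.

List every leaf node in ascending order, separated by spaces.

4 14 25 38 45

Insert 29: tree is empty, so 29 becomes the root.
Insert 2: 2 < 29 → go left. Place as left child of 29.
Insert 20: 20 < 29 → go left; 20 > 2 → go right. Place as right child of 2.
Insert 42: 42 > 29 → go right. Place as right child of 29.
Insert 45: 45 > 29 → go right; 45 > 42 → go right. Place as right child of 42.
Insert 13: 13 < 29 → go left; 13 > 2 → go right; 13 < 20 → go left. Place as left child of 20.
Insert 17: 17 < 29 → go left; 17 > 2 → go right; 17 < 20 → go left; 17 > 13 → go right. Place as right child of 13.
Insert 15: 15 < 29 → go left; 15 > 2 → go right; 15 < 20 → go left; 15 > 13 → go right; 15 < 17 → go left. Place as left child of 17.
Insert 24: 24 < 29 → go left; 24 > 2 → go right; 24 > 20 → go right. Place as right child of 20.
Insert 37: 37 > 29 → go right; 37 < 42 → go left. Place as left child of 42.
Insert 4: 4 < 29 → go left; 4 > 2 → go right; 4 < 20 → go left; 4 < 13 → go left. Place as left child of 13.
Insert 25: 25 < 29 → go left; 25 > 2 → go right; 25 > 20 → go right; 25 > 24 → go right. Place as right child of 24.
Insert 38: 38 > 29 → go right; 38 < 42 → go left; 38 > 37 → go right. Place as right child of 37.
Insert 14: 14 < 29 → go left; 14 > 2 → go right; 14 < 20 → go left; 14 > 13 → go right; 14 < 17 → go left; 14 < 15 → go left. Place as left child of 15.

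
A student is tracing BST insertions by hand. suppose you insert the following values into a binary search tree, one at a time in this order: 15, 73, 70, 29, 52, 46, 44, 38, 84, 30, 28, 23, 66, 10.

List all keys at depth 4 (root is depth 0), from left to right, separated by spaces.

28 52

15: root
73: right child of 15 (depth 1)
70: left child of 73 (depth 2)
29: left child of 70 (depth 3)
52: right child of 29 (depth 4)
46: left child of 52 (depth 5)
44: left child of 46 (depth 6)
38: left child of 44 (depth 7)
84: right child of 73 (depth 2)
30: left child of 38 (depth 8)
28: left child of 29 (depth 4)
23: left child of 28 (depth 5)
66: right child of 52 (depth 5)
10: left child of 15 (depth 1)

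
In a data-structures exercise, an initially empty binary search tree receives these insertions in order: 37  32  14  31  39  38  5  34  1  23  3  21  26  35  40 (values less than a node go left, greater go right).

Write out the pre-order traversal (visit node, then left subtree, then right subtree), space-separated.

37 32 14 5 1 3 31 23 21 26 34 35 39 38 40

37: root
32: left child of 37 (depth 1)
14: left child of 32 (depth 2)
31: right child of 14 (depth 3)
39: right child of 37 (depth 1)
38: left child of 39 (depth 2)
5: left child of 14 (depth 3)
34: right child of 32 (depth 2)
1: left child of 5 (depth 4)
23: left child of 31 (depth 4)
3: right child of 1 (depth 5)
21: left child of 23 (depth 5)
26: right child of 23 (depth 5)
35: right child of 34 (depth 3)
40: right child of 39 (depth 2)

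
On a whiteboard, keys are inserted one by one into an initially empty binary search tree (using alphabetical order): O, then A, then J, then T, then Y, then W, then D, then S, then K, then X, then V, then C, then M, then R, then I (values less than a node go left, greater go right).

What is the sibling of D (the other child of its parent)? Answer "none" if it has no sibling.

K

O: root
A: left child of O (depth 1)
J: right child of A (depth 2)
T: right child of O (depth 1)
Y: right child of T (depth 2)
W: left child of Y (depth 3)
D: left child of J (depth 3)
S: left child of T (depth 2)
K: right child of J (depth 3)
X: right child of W (depth 4)
V: left child of W (depth 4)
C: left child of D (depth 4)
M: right child of K (depth 4)
R: left child of S (depth 3)
I: right child of D (depth 4)

D's parent is J; the other child of J is K.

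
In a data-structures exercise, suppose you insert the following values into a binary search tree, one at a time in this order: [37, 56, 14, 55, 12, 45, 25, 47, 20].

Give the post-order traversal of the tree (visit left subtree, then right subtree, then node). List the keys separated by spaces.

Resulting structure (node: left, right):
  37: L=14, R=56
  56: L=55, R=–
  14: L=12, R=25
  55: L=45, R=–
  12: L=–, R=–
  45: L=–, R=47
  25: L=20, R=–
  47: L=–, R=–
  20: L=–, R=–

12 20 25 14 47 45 55 56 37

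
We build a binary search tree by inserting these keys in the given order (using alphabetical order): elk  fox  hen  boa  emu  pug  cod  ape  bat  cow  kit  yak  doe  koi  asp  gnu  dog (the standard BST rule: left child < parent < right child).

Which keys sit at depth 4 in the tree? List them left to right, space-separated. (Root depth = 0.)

Insert elk: tree is empty, so elk becomes the root.
Insert fox: fox > elk → go right. Place as right child of elk.
Insert hen: hen > elk → go right; hen > fox → go right. Place as right child of fox.
Insert boa: boa < elk → go left. Place as left child of elk.
Insert emu: emu > elk → go right; emu < fox → go left. Place as left child of fox.
Insert pug: pug > elk → go right; pug > fox → go right; pug > hen → go right. Place as right child of hen.
Insert cod: cod < elk → go left; cod > boa → go right. Place as right child of boa.
Insert ape: ape < elk → go left; ape < boa → go left. Place as left child of boa.
Insert bat: bat < elk → go left; bat < boa → go left; bat > ape → go right. Place as right child of ape.
Insert cow: cow < elk → go left; cow > boa → go right; cow > cod → go right. Place as right child of cod.
Insert kit: kit > elk → go right; kit > fox → go right; kit > hen → go right; kit < pug → go left. Place as left child of pug.
Insert yak: yak > elk → go right; yak > fox → go right; yak > hen → go right; yak > pug → go right. Place as right child of pug.
Insert doe: doe < elk → go left; doe > boa → go right; doe > cod → go right; doe > cow → go right. Place as right child of cow.
Insert koi: koi > elk → go right; koi > fox → go right; koi > hen → go right; koi < pug → go left; koi > kit → go right. Place as right child of kit.
Insert asp: asp < elk → go left; asp < boa → go left; asp > ape → go right; asp < bat → go left. Place as left child of bat.
Insert gnu: gnu > elk → go right; gnu > fox → go right; gnu < hen → go left. Place as left child of hen.
Insert dog: dog < elk → go left; dog > boa → go right; dog > cod → go right; dog > cow → go right; dog > doe → go right. Place as right child of doe.

asp doe kit yak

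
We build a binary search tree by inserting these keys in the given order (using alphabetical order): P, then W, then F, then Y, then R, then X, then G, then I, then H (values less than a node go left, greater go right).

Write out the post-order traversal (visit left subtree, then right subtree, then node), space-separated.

H I G F R X Y W P

P: root
W: right child of P (depth 1)
F: left child of P (depth 1)
Y: right child of W (depth 2)
R: left child of W (depth 2)
X: left child of Y (depth 3)
G: right child of F (depth 2)
I: right child of G (depth 3)
H: left child of I (depth 4)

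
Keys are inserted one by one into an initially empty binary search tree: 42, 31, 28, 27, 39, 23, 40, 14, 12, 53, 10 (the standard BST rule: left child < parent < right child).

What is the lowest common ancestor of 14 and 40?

Resulting structure (node: left, right):
  42: L=31, R=53
  31: L=28, R=39
  28: L=27, R=–
  27: L=23, R=–
  39: L=–, R=40
  23: L=14, R=–
  40: L=–, R=–
  14: L=12, R=–
  12: L=10, R=–
  53: L=–, R=–
  10: L=–, R=–

Path to 14: 42 → 31 → 28 → 27 → 23 → 14
Path to 40: 42 → 31 → 39 → 40
The paths share a prefix ending at 31, then split left and right.

31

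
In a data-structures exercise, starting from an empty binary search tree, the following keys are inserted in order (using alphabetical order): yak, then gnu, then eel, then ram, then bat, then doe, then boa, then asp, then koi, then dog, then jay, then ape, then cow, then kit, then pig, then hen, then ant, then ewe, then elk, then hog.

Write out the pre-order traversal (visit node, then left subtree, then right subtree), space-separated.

Insert yak: tree is empty, so yak becomes the root.
Insert gnu: gnu < yak → go left. Place as left child of yak.
Insert eel: eel < yak → go left; eel < gnu → go left. Place as left child of gnu.
Insert ram: ram < yak → go left; ram > gnu → go right. Place as right child of gnu.
Insert bat: bat < yak → go left; bat < gnu → go left; bat < eel → go left. Place as left child of eel.
Insert doe: doe < yak → go left; doe < gnu → go left; doe < eel → go left; doe > bat → go right. Place as right child of bat.
Insert boa: boa < yak → go left; boa < gnu → go left; boa < eel → go left; boa > bat → go right; boa < doe → go left. Place as left child of doe.
Insert asp: asp < yak → go left; asp < gnu → go left; asp < eel → go left; asp < bat → go left. Place as left child of bat.
Insert koi: koi < yak → go left; koi > gnu → go right; koi < ram → go left. Place as left child of ram.
Insert dog: dog < yak → go left; dog < gnu → go left; dog < eel → go left; dog > bat → go right; dog > doe → go right. Place as right child of doe.
Insert jay: jay < yak → go left; jay > gnu → go right; jay < ram → go left; jay < koi → go left. Place as left child of koi.
Insert ape: ape < yak → go left; ape < gnu → go left; ape < eel → go left; ape < bat → go left; ape < asp → go left. Place as left child of asp.
Insert cow: cow < yak → go left; cow < gnu → go left; cow < eel → go left; cow > bat → go right; cow < doe → go left; cow > boa → go right. Place as right child of boa.
Insert kit: kit < yak → go left; kit > gnu → go right; kit < ram → go left; kit < koi → go left; kit > jay → go right. Place as right child of jay.
Insert pig: pig < yak → go left; pig > gnu → go right; pig < ram → go left; pig > koi → go right. Place as right child of koi.
Insert hen: hen < yak → go left; hen > gnu → go right; hen < ram → go left; hen < koi → go left; hen < jay → go left. Place as left child of jay.
Insert ant: ant < yak → go left; ant < gnu → go left; ant < eel → go left; ant < bat → go left; ant < asp → go left; ant < ape → go left. Place as left child of ape.
Insert ewe: ewe < yak → go left; ewe < gnu → go left; ewe > eel → go right. Place as right child of eel.
Insert elk: elk < yak → go left; elk < gnu → go left; elk > eel → go right; elk < ewe → go left. Place as left child of ewe.
Insert hog: hog < yak → go left; hog > gnu → go right; hog < ram → go left; hog < koi → go left; hog < jay → go left; hog > hen → go right. Place as right child of hen.

yak gnu eel bat asp ape ant doe boa cow dog ewe elk ram koi jay hen hog kit pig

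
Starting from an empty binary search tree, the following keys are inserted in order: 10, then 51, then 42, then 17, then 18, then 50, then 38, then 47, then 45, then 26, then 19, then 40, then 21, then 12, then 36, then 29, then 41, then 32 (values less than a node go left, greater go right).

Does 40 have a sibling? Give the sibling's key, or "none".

Insert 10: tree is empty, so 10 becomes the root.
Insert 51: 51 > 10 → go right. Place as right child of 10.
Insert 42: 42 > 10 → go right; 42 < 51 → go left. Place as left child of 51.
Insert 17: 17 > 10 → go right; 17 < 51 → go left; 17 < 42 → go left. Place as left child of 42.
Insert 18: 18 > 10 → go right; 18 < 51 → go left; 18 < 42 → go left; 18 > 17 → go right. Place as right child of 17.
Insert 50: 50 > 10 → go right; 50 < 51 → go left; 50 > 42 → go right. Place as right child of 42.
Insert 38: 38 > 10 → go right; 38 < 51 → go left; 38 < 42 → go left; 38 > 17 → go right; 38 > 18 → go right. Place as right child of 18.
Insert 47: 47 > 10 → go right; 47 < 51 → go left; 47 > 42 → go right; 47 < 50 → go left. Place as left child of 50.
Insert 45: 45 > 10 → go right; 45 < 51 → go left; 45 > 42 → go right; 45 < 50 → go left; 45 < 47 → go left. Place as left child of 47.
Insert 26: 26 > 10 → go right; 26 < 51 → go left; 26 < 42 → go left; 26 > 17 → go right; 26 > 18 → go right; 26 < 38 → go left. Place as left child of 38.
Insert 19: 19 > 10 → go right; 19 < 51 → go left; 19 < 42 → go left; 19 > 17 → go right; 19 > 18 → go right; 19 < 38 → go left; 19 < 26 → go left. Place as left child of 26.
Insert 40: 40 > 10 → go right; 40 < 51 → go left; 40 < 42 → go left; 40 > 17 → go right; 40 > 18 → go right; 40 > 38 → go right. Place as right child of 38.
Insert 21: 21 > 10 → go right; 21 < 51 → go left; 21 < 42 → go left; 21 > 17 → go right; 21 > 18 → go right; 21 < 38 → go left; 21 < 26 → go left; 21 > 19 → go right. Place as right child of 19.
Insert 12: 12 > 10 → go right; 12 < 51 → go left; 12 < 42 → go left; 12 < 17 → go left. Place as left child of 17.
Insert 36: 36 > 10 → go right; 36 < 51 → go left; 36 < 42 → go left; 36 > 17 → go right; 36 > 18 → go right; 36 < 38 → go left; 36 > 26 → go right. Place as right child of 26.
Insert 29: 29 > 10 → go right; 29 < 51 → go left; 29 < 42 → go left; 29 > 17 → go right; 29 > 18 → go right; 29 < 38 → go left; 29 > 26 → go right; 29 < 36 → go left. Place as left child of 36.
Insert 41: 41 > 10 → go right; 41 < 51 → go left; 41 < 42 → go left; 41 > 17 → go right; 41 > 18 → go right; 41 > 38 → go right; 41 > 40 → go right. Place as right child of 40.
Insert 32: 32 > 10 → go right; 32 < 51 → go left; 32 < 42 → go left; 32 > 17 → go right; 32 > 18 → go right; 32 < 38 → go left; 32 > 26 → go right; 32 < 36 → go left; 32 > 29 → go right. Place as right child of 29.

40's parent is 38; the other child of 38 is 26.

26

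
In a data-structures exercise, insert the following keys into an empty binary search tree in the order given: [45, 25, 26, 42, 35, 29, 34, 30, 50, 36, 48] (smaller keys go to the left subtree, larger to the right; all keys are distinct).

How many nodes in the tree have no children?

Insert 45: tree is empty, so 45 becomes the root.
Insert 25: 25 < 45 → go left. Place as left child of 45.
Insert 26: 26 < 45 → go left; 26 > 25 → go right. Place as right child of 25.
Insert 42: 42 < 45 → go left; 42 > 25 → go right; 42 > 26 → go right. Place as right child of 26.
Insert 35: 35 < 45 → go left; 35 > 25 → go right; 35 > 26 → go right; 35 < 42 → go left. Place as left child of 42.
Insert 29: 29 < 45 → go left; 29 > 25 → go right; 29 > 26 → go right; 29 < 42 → go left; 29 < 35 → go left. Place as left child of 35.
Insert 34: 34 < 45 → go left; 34 > 25 → go right; 34 > 26 → go right; 34 < 42 → go left; 34 < 35 → go left; 34 > 29 → go right. Place as right child of 29.
Insert 30: 30 < 45 → go left; 30 > 25 → go right; 30 > 26 → go right; 30 < 42 → go left; 30 < 35 → go left; 30 > 29 → go right; 30 < 34 → go left. Place as left child of 34.
Insert 50: 50 > 45 → go right. Place as right child of 45.
Insert 36: 36 < 45 → go left; 36 > 25 → go right; 36 > 26 → go right; 36 < 42 → go left; 36 > 35 → go right. Place as right child of 35.
Insert 48: 48 > 45 → go right; 48 < 50 → go left. Place as left child of 50.

Leaves: 30, 36, 48 — 3 in total.

3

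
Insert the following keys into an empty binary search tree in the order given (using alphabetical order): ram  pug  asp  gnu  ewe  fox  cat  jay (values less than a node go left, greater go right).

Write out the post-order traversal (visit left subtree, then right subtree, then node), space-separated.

cat fox ewe jay gnu asp pug ram

ram: root
pug: left child of ram (depth 1)
asp: left child of pug (depth 2)
gnu: right child of asp (depth 3)
ewe: left child of gnu (depth 4)
fox: right child of ewe (depth 5)
cat: left child of ewe (depth 5)
jay: right child of gnu (depth 4)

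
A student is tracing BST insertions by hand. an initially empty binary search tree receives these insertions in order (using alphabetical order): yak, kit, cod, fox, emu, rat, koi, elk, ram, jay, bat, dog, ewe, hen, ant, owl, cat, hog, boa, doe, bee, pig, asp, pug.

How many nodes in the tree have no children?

6

Insert yak: tree is empty, so yak becomes the root.
Insert kit: kit < yak → go left. Place as left child of yak.
Insert cod: cod < yak → go left; cod < kit → go left. Place as left child of kit.
Insert fox: fox < yak → go left; fox < kit → go left; fox > cod → go right. Place as right child of cod.
Insert emu: emu < yak → go left; emu < kit → go left; emu > cod → go right; emu < fox → go left. Place as left child of fox.
Insert rat: rat < yak → go left; rat > kit → go right. Place as right child of kit.
Insert koi: koi < yak → go left; koi > kit → go right; koi < rat → go left. Place as left child of rat.
Insert elk: elk < yak → go left; elk < kit → go left; elk > cod → go right; elk < fox → go left; elk < emu → go left. Place as left child of emu.
Insert ram: ram < yak → go left; ram > kit → go right; ram < rat → go left; ram > koi → go right. Place as right child of koi.
Insert jay: jay < yak → go left; jay < kit → go left; jay > cod → go right; jay > fox → go right. Place as right child of fox.
Insert bat: bat < yak → go left; bat < kit → go left; bat < cod → go left. Place as left child of cod.
Insert dog: dog < yak → go left; dog < kit → go left; dog > cod → go right; dog < fox → go left; dog < emu → go left; dog < elk → go left. Place as left child of elk.
Insert ewe: ewe < yak → go left; ewe < kit → go left; ewe > cod → go right; ewe < fox → go left; ewe > emu → go right. Place as right child of emu.
Insert hen: hen < yak → go left; hen < kit → go left; hen > cod → go right; hen > fox → go right; hen < jay → go left. Place as left child of jay.
Insert ant: ant < yak → go left; ant < kit → go left; ant < cod → go left; ant < bat → go left. Place as left child of bat.
Insert owl: owl < yak → go left; owl > kit → go right; owl < rat → go left; owl > koi → go right; owl < ram → go left. Place as left child of ram.
Insert cat: cat < yak → go left; cat < kit → go left; cat < cod → go left; cat > bat → go right. Place as right child of bat.
Insert hog: hog < yak → go left; hog < kit → go left; hog > cod → go right; hog > fox → go right; hog < jay → go left; hog > hen → go right. Place as right child of hen.
Insert boa: boa < yak → go left; boa < kit → go left; boa < cod → go left; boa > bat → go right; boa < cat → go left. Place as left child of cat.
Insert doe: doe < yak → go left; doe < kit → go left; doe > cod → go right; doe < fox → go left; doe < emu → go left; doe < elk → go left; doe < dog → go left. Place as left child of dog.
Insert bee: bee < yak → go left; bee < kit → go left; bee < cod → go left; bee > bat → go right; bee < cat → go left; bee < boa → go left. Place as left child of boa.
Insert pig: pig < yak → go left; pig > kit → go right; pig < rat → go left; pig > koi → go right; pig < ram → go left; pig > owl → go right. Place as right child of owl.
Insert asp: asp < yak → go left; asp < kit → go left; asp < cod → go left; asp < bat → go left; asp > ant → go right. Place as right child of ant.
Insert pug: pug < yak → go left; pug > kit → go right; pug < rat → go left; pug > koi → go right; pug < ram → go left; pug > owl → go right; pug > pig → go right. Place as right child of pig.

Leaves: asp, bee, doe, ewe, hog, pug — 6 in total.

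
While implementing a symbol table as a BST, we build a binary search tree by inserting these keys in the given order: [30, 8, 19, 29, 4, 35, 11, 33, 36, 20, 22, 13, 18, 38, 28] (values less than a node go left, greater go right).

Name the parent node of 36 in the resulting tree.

35

30: root
8: left child of 30 (depth 1)
19: right child of 8 (depth 2)
29: right child of 19 (depth 3)
4: left child of 8 (depth 2)
35: right child of 30 (depth 1)
11: left child of 19 (depth 3)
33: left child of 35 (depth 2)
36: right child of 35 (depth 2)
20: left child of 29 (depth 4)
22: right child of 20 (depth 5)
13: right child of 11 (depth 4)
18: right child of 13 (depth 5)
38: right child of 36 (depth 3)
28: right child of 22 (depth 6)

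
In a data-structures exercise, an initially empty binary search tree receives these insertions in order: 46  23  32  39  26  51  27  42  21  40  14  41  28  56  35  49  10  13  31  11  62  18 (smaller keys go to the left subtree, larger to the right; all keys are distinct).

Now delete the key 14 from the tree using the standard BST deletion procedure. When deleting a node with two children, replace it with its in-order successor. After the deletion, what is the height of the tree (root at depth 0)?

Insert 46: tree is empty, so 46 becomes the root.
Insert 23: 23 < 46 → go left. Place as left child of 46.
Insert 32: 32 < 46 → go left; 32 > 23 → go right. Place as right child of 23.
Insert 39: 39 < 46 → go left; 39 > 23 → go right; 39 > 32 → go right. Place as right child of 32.
Insert 26: 26 < 46 → go left; 26 > 23 → go right; 26 < 32 → go left. Place as left child of 32.
Insert 51: 51 > 46 → go right. Place as right child of 46.
Insert 27: 27 < 46 → go left; 27 > 23 → go right; 27 < 32 → go left; 27 > 26 → go right. Place as right child of 26.
Insert 42: 42 < 46 → go left; 42 > 23 → go right; 42 > 32 → go right; 42 > 39 → go right. Place as right child of 39.
Insert 21: 21 < 46 → go left; 21 < 23 → go left. Place as left child of 23.
Insert 40: 40 < 46 → go left; 40 > 23 → go right; 40 > 32 → go right; 40 > 39 → go right; 40 < 42 → go left. Place as left child of 42.
Insert 14: 14 < 46 → go left; 14 < 23 → go left; 14 < 21 → go left. Place as left child of 21.
Insert 41: 41 < 46 → go left; 41 > 23 → go right; 41 > 32 → go right; 41 > 39 → go right; 41 < 42 → go left; 41 > 40 → go right. Place as right child of 40.
Insert 28: 28 < 46 → go left; 28 > 23 → go right; 28 < 32 → go left; 28 > 26 → go right; 28 > 27 → go right. Place as right child of 27.
Insert 56: 56 > 46 → go right; 56 > 51 → go right. Place as right child of 51.
Insert 35: 35 < 46 → go left; 35 > 23 → go right; 35 > 32 → go right; 35 < 39 → go left. Place as left child of 39.
Insert 49: 49 > 46 → go right; 49 < 51 → go left. Place as left child of 51.
Insert 10: 10 < 46 → go left; 10 < 23 → go left; 10 < 21 → go left; 10 < 14 → go left. Place as left child of 14.
Insert 13: 13 < 46 → go left; 13 < 23 → go left; 13 < 21 → go left; 13 < 14 → go left; 13 > 10 → go right. Place as right child of 10.
Insert 31: 31 < 46 → go left; 31 > 23 → go right; 31 < 32 → go left; 31 > 26 → go right; 31 > 27 → go right; 31 > 28 → go right. Place as right child of 28.
Insert 11: 11 < 46 → go left; 11 < 23 → go left; 11 < 21 → go left; 11 < 14 → go left; 11 > 10 → go right; 11 < 13 → go left. Place as left child of 13.
Insert 62: 62 > 46 → go right; 62 > 51 → go right; 62 > 56 → go right. Place as right child of 56.
Insert 18: 18 < 46 → go left; 18 < 23 → go left; 18 < 21 → go left; 18 > 14 → go right. Place as right child of 14.

Delete 14 (two children — replace with in-order successor).
After deletion, deepest node is 41 at depth 6.

6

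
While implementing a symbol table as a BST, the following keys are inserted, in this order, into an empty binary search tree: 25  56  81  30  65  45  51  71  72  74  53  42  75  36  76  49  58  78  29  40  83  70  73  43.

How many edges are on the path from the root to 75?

25: root
56: right child of 25 (depth 1)
81: right child of 56 (depth 2)
30: left child of 56 (depth 2)
65: left child of 81 (depth 3)
45: right child of 30 (depth 3)
51: right child of 45 (depth 4)
71: right child of 65 (depth 4)
72: right child of 71 (depth 5)
74: right child of 72 (depth 6)
53: right child of 51 (depth 5)
42: left child of 45 (depth 4)
75: right child of 74 (depth 7)
36: left child of 42 (depth 5)
76: right child of 75 (depth 8)
49: left child of 51 (depth 5)
58: left child of 65 (depth 4)
78: right child of 76 (depth 9)
29: left child of 30 (depth 3)
40: right child of 36 (depth 6)
83: right child of 81 (depth 3)
70: left child of 71 (depth 5)
73: left child of 74 (depth 7)
43: right child of 42 (depth 5)

Path to 75: 25 → 56 → 81 → 65 → 71 → 72 → 74 → 75, which is 7 edges.

7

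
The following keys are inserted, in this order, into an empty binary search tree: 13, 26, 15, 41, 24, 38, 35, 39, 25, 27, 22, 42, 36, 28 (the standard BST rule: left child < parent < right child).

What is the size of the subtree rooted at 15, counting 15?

13: root
26: right child of 13 (depth 1)
15: left child of 26 (depth 2)
41: right child of 26 (depth 2)
24: right child of 15 (depth 3)
38: left child of 41 (depth 3)
35: left child of 38 (depth 4)
39: right child of 38 (depth 4)
25: right child of 24 (depth 4)
27: left child of 35 (depth 5)
22: left child of 24 (depth 4)
42: right child of 41 (depth 3)
36: right child of 35 (depth 5)
28: right child of 27 (depth 6)

Subtree rooted at 15 contains: 15, 24, 22, 25 — 4 nodes.

4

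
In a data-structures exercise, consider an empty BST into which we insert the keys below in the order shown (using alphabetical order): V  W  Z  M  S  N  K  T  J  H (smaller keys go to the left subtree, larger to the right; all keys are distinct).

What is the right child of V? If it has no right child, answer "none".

W

Insert V: tree is empty, so V becomes the root.
Insert W: W > V → go right. Place as right child of V.
Insert Z: Z > V → go right; Z > W → go right. Place as right child of W.
Insert M: M < V → go left. Place as left child of V.
Insert S: S < V → go left; S > M → go right. Place as right child of M.
Insert N: N < V → go left; N > M → go right; N < S → go left. Place as left child of S.
Insert K: K < V → go left; K < M → go left. Place as left child of M.
Insert T: T < V → go left; T > M → go right; T > S → go right. Place as right child of S.
Insert J: J < V → go left; J < M → go left; J < K → go left. Place as left child of K.
Insert H: H < V → go left; H < M → go left; H < K → go left; H < J → go left. Place as left child of J.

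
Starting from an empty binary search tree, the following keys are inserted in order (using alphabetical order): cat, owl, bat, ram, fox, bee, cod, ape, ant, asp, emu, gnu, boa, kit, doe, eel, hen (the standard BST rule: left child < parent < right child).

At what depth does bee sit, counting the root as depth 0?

Resulting structure (node: left, right):
  cat: L=bat, R=owl
  owl: L=fox, R=ram
  bat: L=ape, R=bee
  ram: L=–, R=–
  fox: L=cod, R=gnu
  bee: L=–, R=boa
  cod: L=–, R=emu
  ape: L=ant, R=asp
  ant: L=–, R=–
  asp: L=–, R=–
  emu: L=doe, R=–
  gnu: L=–, R=kit
  boa: L=–, R=–
  kit: L=hen, R=–
  doe: L=–, R=eel
  eel: L=–, R=–
  hen: L=–, R=–

Path to bee: cat → bat → bee, which is 2 edges.

2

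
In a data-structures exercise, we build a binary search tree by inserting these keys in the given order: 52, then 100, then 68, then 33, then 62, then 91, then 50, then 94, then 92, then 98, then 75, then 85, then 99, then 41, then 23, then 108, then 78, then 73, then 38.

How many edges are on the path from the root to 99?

6

Resulting structure (node: left, right):
  52: L=33, R=100
  100: L=68, R=108
  68: L=62, R=91
  33: L=23, R=50
  62: L=–, R=–
  91: L=75, R=94
  50: L=41, R=–
  94: L=92, R=98
  92: L=–, R=–
  98: L=–, R=99
  75: L=73, R=85
  85: L=78, R=–
  99: L=–, R=–
  41: L=38, R=–
  23: L=–, R=–
  108: L=–, R=–
  78: L=–, R=–
  73: L=–, R=–
  38: L=–, R=–

Path to 99: 52 → 100 → 68 → 91 → 94 → 98 → 99, which is 6 edges.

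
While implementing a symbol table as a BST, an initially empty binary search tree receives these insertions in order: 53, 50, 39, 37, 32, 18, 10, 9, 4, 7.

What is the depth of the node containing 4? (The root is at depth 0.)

Resulting structure (node: left, right):
  53: L=50, R=–
  50: L=39, R=–
  39: L=37, R=–
  37: L=32, R=–
  32: L=18, R=–
  18: L=10, R=–
  10: L=9, R=–
  9: L=4, R=–
  4: L=–, R=7
  7: L=–, R=–

Path to 4: 53 → 50 → 39 → 37 → 32 → 18 → 10 → 9 → 4, which is 8 edges.

8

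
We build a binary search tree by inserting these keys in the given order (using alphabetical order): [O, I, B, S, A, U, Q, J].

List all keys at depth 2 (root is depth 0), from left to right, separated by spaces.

Resulting structure (node: left, right):
  O: L=I, R=S
  I: L=B, R=J
  B: L=A, R=–
  S: L=Q, R=U
  A: L=–, R=–
  U: L=–, R=–
  Q: L=–, R=–
  J: L=–, R=–

B J Q U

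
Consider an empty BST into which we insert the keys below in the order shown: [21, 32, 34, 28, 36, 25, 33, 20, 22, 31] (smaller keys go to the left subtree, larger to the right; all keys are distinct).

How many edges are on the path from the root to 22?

4

Insert 21: tree is empty, so 21 becomes the root.
Insert 32: 32 > 21 → go right. Place as right child of 21.
Insert 34: 34 > 21 → go right; 34 > 32 → go right. Place as right child of 32.
Insert 28: 28 > 21 → go right; 28 < 32 → go left. Place as left child of 32.
Insert 36: 36 > 21 → go right; 36 > 32 → go right; 36 > 34 → go right. Place as right child of 34.
Insert 25: 25 > 21 → go right; 25 < 32 → go left; 25 < 28 → go left. Place as left child of 28.
Insert 33: 33 > 21 → go right; 33 > 32 → go right; 33 < 34 → go left. Place as left child of 34.
Insert 20: 20 < 21 → go left. Place as left child of 21.
Insert 22: 22 > 21 → go right; 22 < 32 → go left; 22 < 28 → go left; 22 < 25 → go left. Place as left child of 25.
Insert 31: 31 > 21 → go right; 31 < 32 → go left; 31 > 28 → go right. Place as right child of 28.

Path to 22: 21 → 32 → 28 → 25 → 22, which is 4 edges.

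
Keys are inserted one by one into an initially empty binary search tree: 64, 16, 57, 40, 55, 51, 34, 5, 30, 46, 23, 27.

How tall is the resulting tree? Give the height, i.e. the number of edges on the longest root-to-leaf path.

Insert 64: tree is empty, so 64 becomes the root.
Insert 16: 16 < 64 → go left. Place as left child of 64.
Insert 57: 57 < 64 → go left; 57 > 16 → go right. Place as right child of 16.
Insert 40: 40 < 64 → go left; 40 > 16 → go right; 40 < 57 → go left. Place as left child of 57.
Insert 55: 55 < 64 → go left; 55 > 16 → go right; 55 < 57 → go left; 55 > 40 → go right. Place as right child of 40.
Insert 51: 51 < 64 → go left; 51 > 16 → go right; 51 < 57 → go left; 51 > 40 → go right; 51 < 55 → go left. Place as left child of 55.
Insert 34: 34 < 64 → go left; 34 > 16 → go right; 34 < 57 → go left; 34 < 40 → go left. Place as left child of 40.
Insert 5: 5 < 64 → go left; 5 < 16 → go left. Place as left child of 16.
Insert 30: 30 < 64 → go left; 30 > 16 → go right; 30 < 57 → go left; 30 < 40 → go left; 30 < 34 → go left. Place as left child of 34.
Insert 46: 46 < 64 → go left; 46 > 16 → go right; 46 < 57 → go left; 46 > 40 → go right; 46 < 55 → go left; 46 < 51 → go left. Place as left child of 51.
Insert 23: 23 < 64 → go left; 23 > 16 → go right; 23 < 57 → go left; 23 < 40 → go left; 23 < 34 → go left; 23 < 30 → go left. Place as left child of 30.
Insert 27: 27 < 64 → go left; 27 > 16 → go right; 27 < 57 → go left; 27 < 40 → go left; 27 < 34 → go left; 27 < 30 → go left; 27 > 23 → go right. Place as right child of 23.

The deepest node is 27 at depth 7.

7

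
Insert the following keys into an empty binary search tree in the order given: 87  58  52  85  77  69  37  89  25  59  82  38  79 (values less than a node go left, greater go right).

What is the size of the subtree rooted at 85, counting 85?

87: root
58: left child of 87 (depth 1)
52: left child of 58 (depth 2)
85: right child of 58 (depth 2)
77: left child of 85 (depth 3)
69: left child of 77 (depth 4)
37: left child of 52 (depth 3)
89: right child of 87 (depth 1)
25: left child of 37 (depth 4)
59: left child of 69 (depth 5)
82: right child of 77 (depth 4)
38: right child of 37 (depth 4)
79: left child of 82 (depth 5)

Subtree rooted at 85 contains: 85, 77, 69, 59, 82, 79 — 6 nodes.

6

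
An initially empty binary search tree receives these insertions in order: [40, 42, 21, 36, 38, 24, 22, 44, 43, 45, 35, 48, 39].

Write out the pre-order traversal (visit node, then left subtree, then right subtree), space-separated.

40: root
42: right child of 40 (depth 1)
21: left child of 40 (depth 1)
36: right child of 21 (depth 2)
38: right child of 36 (depth 3)
24: left child of 36 (depth 3)
22: left child of 24 (depth 4)
44: right child of 42 (depth 2)
43: left child of 44 (depth 3)
45: right child of 44 (depth 3)
35: right child of 24 (depth 4)
48: right child of 45 (depth 4)
39: right child of 38 (depth 4)

40 21 36 24 22 35 38 39 42 44 43 45 48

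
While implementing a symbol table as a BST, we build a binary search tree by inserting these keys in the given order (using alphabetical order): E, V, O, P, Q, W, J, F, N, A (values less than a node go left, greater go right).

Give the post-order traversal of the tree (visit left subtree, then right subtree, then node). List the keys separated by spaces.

A F N J Q P O W V E

E: root
V: right child of E (depth 1)
O: left child of V (depth 2)
P: right child of O (depth 3)
Q: right child of P (depth 4)
W: right child of V (depth 2)
J: left child of O (depth 3)
F: left child of J (depth 4)
N: right child of J (depth 4)
A: left child of E (depth 1)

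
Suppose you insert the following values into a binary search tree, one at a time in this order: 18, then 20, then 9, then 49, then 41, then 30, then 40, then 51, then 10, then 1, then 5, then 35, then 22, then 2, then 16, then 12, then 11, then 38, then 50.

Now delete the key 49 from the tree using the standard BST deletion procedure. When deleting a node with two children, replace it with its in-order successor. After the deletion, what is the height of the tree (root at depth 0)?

7

Insert 18: tree is empty, so 18 becomes the root.
Insert 20: 20 > 18 → go right. Place as right child of 18.
Insert 9: 9 < 18 → go left. Place as left child of 18.
Insert 49: 49 > 18 → go right; 49 > 20 → go right. Place as right child of 20.
Insert 41: 41 > 18 → go right; 41 > 20 → go right; 41 < 49 → go left. Place as left child of 49.
Insert 30: 30 > 18 → go right; 30 > 20 → go right; 30 < 49 → go left; 30 < 41 → go left. Place as left child of 41.
Insert 40: 40 > 18 → go right; 40 > 20 → go right; 40 < 49 → go left; 40 < 41 → go left; 40 > 30 → go right. Place as right child of 30.
Insert 51: 51 > 18 → go right; 51 > 20 → go right; 51 > 49 → go right. Place as right child of 49.
Insert 10: 10 < 18 → go left; 10 > 9 → go right. Place as right child of 9.
Insert 1: 1 < 18 → go left; 1 < 9 → go left. Place as left child of 9.
Insert 5: 5 < 18 → go left; 5 < 9 → go left; 5 > 1 → go right. Place as right child of 1.
Insert 35: 35 > 18 → go right; 35 > 20 → go right; 35 < 49 → go left; 35 < 41 → go left; 35 > 30 → go right; 35 < 40 → go left. Place as left child of 40.
Insert 22: 22 > 18 → go right; 22 > 20 → go right; 22 < 49 → go left; 22 < 41 → go left; 22 < 30 → go left. Place as left child of 30.
Insert 2: 2 < 18 → go left; 2 < 9 → go left; 2 > 1 → go right; 2 < 5 → go left. Place as left child of 5.
Insert 16: 16 < 18 → go left; 16 > 9 → go right; 16 > 10 → go right. Place as right child of 10.
Insert 12: 12 < 18 → go left; 12 > 9 → go right; 12 > 10 → go right; 12 < 16 → go left. Place as left child of 16.
Insert 11: 11 < 18 → go left; 11 > 9 → go right; 11 > 10 → go right; 11 < 16 → go left; 11 < 12 → go left. Place as left child of 12.
Insert 38: 38 > 18 → go right; 38 > 20 → go right; 38 < 49 → go left; 38 < 41 → go left; 38 > 30 → go right; 38 < 40 → go left; 38 > 35 → go right. Place as right child of 35.
Insert 50: 50 > 18 → go right; 50 > 20 → go right; 50 > 49 → go right; 50 < 51 → go left. Place as left child of 51.

Delete 49 (two children — replace with in-order successor).
After deletion, deepest node is 38 at depth 7.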